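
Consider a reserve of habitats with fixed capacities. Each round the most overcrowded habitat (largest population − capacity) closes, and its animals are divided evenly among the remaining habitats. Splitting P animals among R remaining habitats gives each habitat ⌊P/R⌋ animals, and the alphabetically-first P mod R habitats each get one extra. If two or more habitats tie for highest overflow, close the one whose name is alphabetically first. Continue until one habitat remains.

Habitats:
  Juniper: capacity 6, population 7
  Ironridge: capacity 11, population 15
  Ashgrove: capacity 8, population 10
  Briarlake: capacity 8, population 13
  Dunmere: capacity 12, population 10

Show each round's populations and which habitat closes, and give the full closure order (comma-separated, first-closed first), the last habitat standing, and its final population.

Closure order: Briarlake, Ironridge, Ashgrove, Juniper
Last habitat: Dunmere with 55 animals

Round 1: Ashgrove=10 Briarlake=13 Dunmere=10 Ironridge=15 Juniper=7 → close Briarlake (overflow 5)
  13÷4 = 3 each, +1 to first 1
Round 2: Ashgrove=14 Dunmere=13 Ironridge=18 Juniper=10 → close Ironridge (overflow 7)
  18÷3 = 6 each, +1 to first 0
Round 3: Ashgrove=20 Dunmere=19 Juniper=16 → close Ashgrove (overflow 12)
  20÷2 = 10 each, +1 to first 0
Round 4: Dunmere=29 Juniper=26 → close Juniper (overflow 20)
  26÷1 = 26 each, +1 to first 0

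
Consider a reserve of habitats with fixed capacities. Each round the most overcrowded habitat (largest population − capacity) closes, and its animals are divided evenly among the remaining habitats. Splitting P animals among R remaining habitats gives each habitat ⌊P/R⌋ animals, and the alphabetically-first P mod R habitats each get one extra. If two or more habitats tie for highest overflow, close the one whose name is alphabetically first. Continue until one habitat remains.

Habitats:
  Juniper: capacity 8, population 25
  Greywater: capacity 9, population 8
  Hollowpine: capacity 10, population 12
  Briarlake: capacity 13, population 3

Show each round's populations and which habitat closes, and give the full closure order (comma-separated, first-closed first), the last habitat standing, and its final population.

Round 1: Briarlake=3 Greywater=8 Hollowpine=12 Juniper=25 → close Juniper (overflow 17)
  25÷3 = 8 each, +1 to first 1
Round 2: Briarlake=12 Greywater=16 Hollowpine=20 → close Hollowpine (overflow 10)
  20÷2 = 10 each, +1 to first 0
Round 3: Briarlake=22 Greywater=26 → close Greywater (overflow 17)
  26÷1 = 26 each, +1 to first 0

Closure order: Juniper, Hollowpine, Greywater
Last habitat: Briarlake with 48 animals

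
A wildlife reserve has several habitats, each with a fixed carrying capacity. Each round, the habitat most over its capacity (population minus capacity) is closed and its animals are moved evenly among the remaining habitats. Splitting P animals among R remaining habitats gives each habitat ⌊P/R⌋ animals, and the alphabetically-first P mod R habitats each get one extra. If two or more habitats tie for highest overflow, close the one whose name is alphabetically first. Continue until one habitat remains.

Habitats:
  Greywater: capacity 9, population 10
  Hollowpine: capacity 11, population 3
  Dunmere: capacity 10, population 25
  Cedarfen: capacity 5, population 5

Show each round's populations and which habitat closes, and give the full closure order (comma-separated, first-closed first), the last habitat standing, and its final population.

Round 1: Cedarfen=5 Dunmere=25 Greywater=10 Hollowpine=3 → close Dunmere (overflow 15)
  25÷3 = 8 each, +1 to first 1
Round 2: Cedarfen=14 Greywater=18 Hollowpine=11 → close Cedarfen (overflow 9)
  14÷2 = 7 each, +1 to first 0
Round 3: Greywater=25 Hollowpine=18 → close Greywater (overflow 16)
  25÷1 = 25 each, +1 to first 0

Closure order: Dunmere, Cedarfen, Greywater
Last habitat: Hollowpine with 43 animals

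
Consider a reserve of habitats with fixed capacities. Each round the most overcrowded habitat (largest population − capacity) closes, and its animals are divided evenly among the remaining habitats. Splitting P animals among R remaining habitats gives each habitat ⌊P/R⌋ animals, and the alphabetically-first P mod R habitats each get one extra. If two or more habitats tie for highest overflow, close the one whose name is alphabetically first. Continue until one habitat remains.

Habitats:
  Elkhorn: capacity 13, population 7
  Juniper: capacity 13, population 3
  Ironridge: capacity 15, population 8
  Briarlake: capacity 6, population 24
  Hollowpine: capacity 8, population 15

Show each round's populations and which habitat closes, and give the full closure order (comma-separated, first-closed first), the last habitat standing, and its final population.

Round 1: Briarlake=24 Elkhorn=7 Hollowpine=15 Ironridge=8 Juniper=3 → close Briarlake (overflow 18)
  24÷4 = 6 each, +1 to first 0
Round 2: Elkhorn=13 Hollowpine=21 Ironridge=14 Juniper=9 → close Hollowpine (overflow 13)
  21÷3 = 7 each, +1 to first 0
Round 3: Elkhorn=20 Ironridge=21 Juniper=16 → close Elkhorn (overflow 7)
  20÷2 = 10 each, +1 to first 0
Round 4: Ironridge=31 Juniper=26 → close Ironridge (overflow 16)
  31÷1 = 31 each, +1 to first 0

Closure order: Briarlake, Hollowpine, Elkhorn, Ironridge
Last habitat: Juniper with 57 animals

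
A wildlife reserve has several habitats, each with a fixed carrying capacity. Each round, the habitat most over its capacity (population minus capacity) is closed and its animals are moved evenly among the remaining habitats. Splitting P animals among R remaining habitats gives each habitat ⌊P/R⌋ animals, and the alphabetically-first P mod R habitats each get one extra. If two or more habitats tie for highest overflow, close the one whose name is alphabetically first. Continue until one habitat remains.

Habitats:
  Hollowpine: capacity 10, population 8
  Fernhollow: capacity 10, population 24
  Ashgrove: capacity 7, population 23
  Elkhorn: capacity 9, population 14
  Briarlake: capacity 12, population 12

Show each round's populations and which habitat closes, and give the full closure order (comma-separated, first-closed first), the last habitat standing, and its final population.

Round 1: Ashgrove=23 Briarlake=12 Elkhorn=14 Fernhollow=24 Hollowpine=8 → close Ashgrove (overflow 16)
  23÷4 = 5 each, +1 to first 3
Round 2: Briarlake=18 Elkhorn=20 Fernhollow=30 Hollowpine=13 → close Fernhollow (overflow 20)
  30÷3 = 10 each, +1 to first 0
Round 3: Briarlake=28 Elkhorn=30 Hollowpine=23 → close Elkhorn (overflow 21)
  30÷2 = 15 each, +1 to first 0
Round 4: Briarlake=43 Hollowpine=38 → close Briarlake (overflow 31)
  43÷1 = 43 each, +1 to first 0

Closure order: Ashgrove, Fernhollow, Elkhorn, Briarlake
Last habitat: Hollowpine with 81 animals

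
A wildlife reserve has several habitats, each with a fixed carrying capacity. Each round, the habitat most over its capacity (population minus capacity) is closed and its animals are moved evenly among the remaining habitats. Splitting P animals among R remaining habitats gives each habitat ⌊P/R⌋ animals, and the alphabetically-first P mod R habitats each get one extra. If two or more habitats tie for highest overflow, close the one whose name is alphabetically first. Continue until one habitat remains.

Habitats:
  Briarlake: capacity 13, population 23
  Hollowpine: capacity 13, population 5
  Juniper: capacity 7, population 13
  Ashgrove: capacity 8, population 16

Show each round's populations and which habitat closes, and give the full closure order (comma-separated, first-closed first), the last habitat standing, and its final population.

Closure order: Briarlake, Ashgrove, Juniper
Last habitat: Hollowpine with 57 animals

Round 1: Ashgrove=16 Briarlake=23 Hollowpine=5 Juniper=13 → close Briarlake (overflow 10)
  23÷3 = 7 each, +1 to first 2
Round 2: Ashgrove=24 Hollowpine=13 Juniper=20 → close Ashgrove (overflow 16)
  24÷2 = 12 each, +1 to first 0
Round 3: Hollowpine=25 Juniper=32 → close Juniper (overflow 25)
  32÷1 = 32 each, +1 to first 0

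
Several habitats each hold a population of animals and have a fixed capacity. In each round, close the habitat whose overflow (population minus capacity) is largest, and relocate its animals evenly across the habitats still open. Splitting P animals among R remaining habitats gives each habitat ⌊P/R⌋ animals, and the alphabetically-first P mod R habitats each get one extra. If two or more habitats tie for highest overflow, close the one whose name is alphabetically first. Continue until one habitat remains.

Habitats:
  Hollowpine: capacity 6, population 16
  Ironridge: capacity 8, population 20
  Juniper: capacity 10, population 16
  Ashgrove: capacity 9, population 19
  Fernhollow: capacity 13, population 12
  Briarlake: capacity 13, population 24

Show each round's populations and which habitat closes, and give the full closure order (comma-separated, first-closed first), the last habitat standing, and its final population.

Round 1: Ashgrove=19 Briarlake=24 Fernhollow=12 Hollowpine=16 Ironridge=20 Juniper=16 → close Ironridge (overflow 12)
  20÷5 = 4 each, +1 to first 0
Round 2: Ashgrove=23 Briarlake=28 Fernhollow=16 Hollowpine=20 Juniper=20 → close Briarlake (overflow 15)
  28÷4 = 7 each, +1 to first 0
Round 3: Ashgrove=30 Fernhollow=23 Hollowpine=27 Juniper=27 → close Ashgrove (overflow 21)
  30÷3 = 10 each, +1 to first 0
Round 4: Fernhollow=33 Hollowpine=37 Juniper=37 → close Hollowpine (overflow 31)
  37÷2 = 18 each, +1 to first 1
Round 5: Fernhollow=52 Juniper=55 → close Juniper (overflow 45)
  55÷1 = 55 each, +1 to first 0

Closure order: Ironridge, Briarlake, Ashgrove, Hollowpine, Juniper
Last habitat: Fernhollow with 107 animals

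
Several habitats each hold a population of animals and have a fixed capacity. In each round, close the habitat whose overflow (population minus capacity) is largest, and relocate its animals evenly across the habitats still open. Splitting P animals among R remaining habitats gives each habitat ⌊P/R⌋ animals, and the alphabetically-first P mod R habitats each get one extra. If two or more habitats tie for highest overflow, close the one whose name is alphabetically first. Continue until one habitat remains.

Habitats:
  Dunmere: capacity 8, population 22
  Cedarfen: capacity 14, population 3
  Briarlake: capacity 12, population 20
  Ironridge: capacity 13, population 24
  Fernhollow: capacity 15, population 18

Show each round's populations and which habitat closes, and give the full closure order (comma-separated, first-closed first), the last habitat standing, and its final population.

Round 1: Briarlake=20 Cedarfen=3 Dunmere=22 Fernhollow=18 Ironridge=24 → close Dunmere (overflow 14)
  22÷4 = 5 each, +1 to first 2
Round 2: Briarlake=26 Cedarfen=9 Fernhollow=23 Ironridge=29 → close Ironridge (overflow 16)
  29÷3 = 9 each, +1 to first 2
Round 3: Briarlake=36 Cedarfen=19 Fernhollow=32 → close Briarlake (overflow 24)
  36÷2 = 18 each, +1 to first 0
Round 4: Cedarfen=37 Fernhollow=50 → close Fernhollow (overflow 35)
  50÷1 = 50 each, +1 to first 0

Closure order: Dunmere, Ironridge, Briarlake, Fernhollow
Last habitat: Cedarfen with 87 animals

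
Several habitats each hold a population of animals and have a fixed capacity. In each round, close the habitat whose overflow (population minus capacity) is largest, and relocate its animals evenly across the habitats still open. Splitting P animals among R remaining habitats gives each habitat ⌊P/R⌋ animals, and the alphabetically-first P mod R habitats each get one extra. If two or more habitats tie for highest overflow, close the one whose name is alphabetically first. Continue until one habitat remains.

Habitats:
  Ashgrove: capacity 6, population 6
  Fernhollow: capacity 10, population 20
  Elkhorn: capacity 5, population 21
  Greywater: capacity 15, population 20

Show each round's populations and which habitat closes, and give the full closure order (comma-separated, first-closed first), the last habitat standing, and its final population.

Round 1: Ashgrove=6 Elkhorn=21 Fernhollow=20 Greywater=20 → close Elkhorn (overflow 16)
  21÷3 = 7 each, +1 to first 0
Round 2: Ashgrove=13 Fernhollow=27 Greywater=27 → close Fernhollow (overflow 17)
  27÷2 = 13 each, +1 to first 1
Round 3: Ashgrove=27 Greywater=40 → close Greywater (overflow 25)
  40÷1 = 40 each, +1 to first 0

Closure order: Elkhorn, Fernhollow, Greywater
Last habitat: Ashgrove with 67 animals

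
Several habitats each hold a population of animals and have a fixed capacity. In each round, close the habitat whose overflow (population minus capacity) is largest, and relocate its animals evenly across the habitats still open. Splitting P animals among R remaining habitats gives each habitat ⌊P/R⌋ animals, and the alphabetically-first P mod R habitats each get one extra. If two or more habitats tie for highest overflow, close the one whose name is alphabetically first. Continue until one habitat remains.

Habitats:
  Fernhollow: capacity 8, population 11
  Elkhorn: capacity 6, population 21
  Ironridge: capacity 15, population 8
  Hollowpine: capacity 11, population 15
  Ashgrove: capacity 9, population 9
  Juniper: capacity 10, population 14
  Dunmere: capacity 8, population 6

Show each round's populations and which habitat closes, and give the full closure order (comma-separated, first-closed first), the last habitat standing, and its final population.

Round 1: Ashgrove=9 Dunmere=6 Elkhorn=21 Fernhollow=11 Hollowpine=15 Ironridge=8 Juniper=14 → close Elkhorn (overflow 15)
  21÷6 = 3 each, +1 to first 3
Round 2: Ashgrove=13 Dunmere=10 Fernhollow=15 Hollowpine=18 Ironridge=11 Juniper=17 → close Fernhollow (overflow 7)
  15÷5 = 3 each, +1 to first 0
Round 3: Ashgrove=16 Dunmere=13 Hollowpine=21 Ironridge=14 Juniper=20 → close Hollowpine (overflow 10)
  21÷4 = 5 each, +1 to first 1
Round 4: Ashgrove=22 Dunmere=18 Ironridge=19 Juniper=25 → close Juniper (overflow 15)
  25÷3 = 8 each, +1 to first 1
Round 5: Ashgrove=31 Dunmere=26 Ironridge=27 → close Ashgrove (overflow 22)
  31÷2 = 15 each, +1 to first 1
Round 6: Dunmere=42 Ironridge=42 → close Dunmere (overflow 34)
  42÷1 = 42 each, +1 to first 0

Closure order: Elkhorn, Fernhollow, Hollowpine, Juniper, Ashgrove, Dunmere
Last habitat: Ironridge with 84 animals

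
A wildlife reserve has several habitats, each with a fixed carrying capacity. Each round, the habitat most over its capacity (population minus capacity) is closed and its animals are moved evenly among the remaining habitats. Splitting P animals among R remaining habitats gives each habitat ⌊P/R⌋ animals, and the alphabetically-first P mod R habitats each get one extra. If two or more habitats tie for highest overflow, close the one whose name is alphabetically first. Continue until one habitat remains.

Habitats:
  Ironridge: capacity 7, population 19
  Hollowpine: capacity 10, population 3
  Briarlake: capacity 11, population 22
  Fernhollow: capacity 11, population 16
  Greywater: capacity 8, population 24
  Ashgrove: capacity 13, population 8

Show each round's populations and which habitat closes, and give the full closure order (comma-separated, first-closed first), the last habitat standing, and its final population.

Closure order: Greywater, Briarlake, Ironridge, Fernhollow, Ashgrove
Last habitat: Hollowpine with 92 animals

Round 1: Ashgrove=8 Briarlake=22 Fernhollow=16 Greywater=24 Hollowpine=3 Ironridge=19 → close Greywater (overflow 16)
  24÷5 = 4 each, +1 to first 4
Round 2: Ashgrove=13 Briarlake=27 Fernhollow=21 Hollowpine=8 Ironridge=23 → close Briarlake (overflow 16)
  27÷4 = 6 each, +1 to first 3
Round 3: Ashgrove=20 Fernhollow=28 Hollowpine=15 Ironridge=29 → close Ironridge (overflow 22)
  29÷3 = 9 each, +1 to first 2
Round 4: Ashgrove=30 Fernhollow=38 Hollowpine=24 → close Fernhollow (overflow 27)
  38÷2 = 19 each, +1 to first 0
Round 5: Ashgrove=49 Hollowpine=43 → close Ashgrove (overflow 36)
  49÷1 = 49 each, +1 to first 0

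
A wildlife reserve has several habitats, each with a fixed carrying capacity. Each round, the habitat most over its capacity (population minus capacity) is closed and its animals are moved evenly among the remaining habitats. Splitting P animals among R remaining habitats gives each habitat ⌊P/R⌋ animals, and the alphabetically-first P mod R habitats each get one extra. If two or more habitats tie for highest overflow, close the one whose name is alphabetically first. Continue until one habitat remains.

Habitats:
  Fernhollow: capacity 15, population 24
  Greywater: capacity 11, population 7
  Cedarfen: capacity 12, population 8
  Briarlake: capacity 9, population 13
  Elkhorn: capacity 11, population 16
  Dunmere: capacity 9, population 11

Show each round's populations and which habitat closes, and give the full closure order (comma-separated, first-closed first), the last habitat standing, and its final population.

Round 1: Briarlake=13 Cedarfen=8 Dunmere=11 Elkhorn=16 Fernhollow=24 Greywater=7 → close Fernhollow (overflow 9)
  24÷5 = 4 each, +1 to first 4
Round 2: Briarlake=18 Cedarfen=13 Dunmere=16 Elkhorn=21 Greywater=11 → close Elkhorn (overflow 10)
  21÷4 = 5 each, +1 to first 1
Round 3: Briarlake=24 Cedarfen=18 Dunmere=21 Greywater=16 → close Briarlake (overflow 15)
  24÷3 = 8 each, +1 to first 0
Round 4: Cedarfen=26 Dunmere=29 Greywater=24 → close Dunmere (overflow 20)
  29÷2 = 14 each, +1 to first 1
Round 5: Cedarfen=41 Greywater=38 → close Cedarfen (overflow 29)
  41÷1 = 41 each, +1 to first 0

Closure order: Fernhollow, Elkhorn, Briarlake, Dunmere, Cedarfen
Last habitat: Greywater with 79 animals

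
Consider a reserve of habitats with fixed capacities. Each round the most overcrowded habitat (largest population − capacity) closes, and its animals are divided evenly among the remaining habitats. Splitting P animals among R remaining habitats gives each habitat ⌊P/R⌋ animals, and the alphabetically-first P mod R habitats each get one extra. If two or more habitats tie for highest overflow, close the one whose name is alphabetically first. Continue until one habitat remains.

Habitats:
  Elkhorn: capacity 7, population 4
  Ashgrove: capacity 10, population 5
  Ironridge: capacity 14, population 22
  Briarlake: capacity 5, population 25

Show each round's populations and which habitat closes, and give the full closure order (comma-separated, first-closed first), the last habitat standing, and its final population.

Round 1: Ashgrove=5 Briarlake=25 Elkhorn=4 Ironridge=22 → close Briarlake (overflow 20)
  25÷3 = 8 each, +1 to first 1
Round 2: Ashgrove=14 Elkhorn=12 Ironridge=30 → close Ironridge (overflow 16)
  30÷2 = 15 each, +1 to first 0
Round 3: Ashgrove=29 Elkhorn=27 → close Elkhorn (overflow 20)
  27÷1 = 27 each, +1 to first 0

Closure order: Briarlake, Ironridge, Elkhorn
Last habitat: Ashgrove with 56 animals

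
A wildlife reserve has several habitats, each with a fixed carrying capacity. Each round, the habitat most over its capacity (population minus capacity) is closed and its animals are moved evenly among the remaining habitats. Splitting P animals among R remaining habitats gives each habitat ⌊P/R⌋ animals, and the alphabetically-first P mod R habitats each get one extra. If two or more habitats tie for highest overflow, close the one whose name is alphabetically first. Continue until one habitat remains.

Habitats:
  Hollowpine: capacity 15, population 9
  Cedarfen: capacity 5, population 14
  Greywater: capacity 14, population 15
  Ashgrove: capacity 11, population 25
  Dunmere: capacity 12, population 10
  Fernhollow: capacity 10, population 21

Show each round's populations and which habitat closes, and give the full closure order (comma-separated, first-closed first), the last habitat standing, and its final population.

Round 1: Ashgrove=25 Cedarfen=14 Dunmere=10 Fernhollow=21 Greywater=15 Hollowpine=9 → close Ashgrove (overflow 14)
  25÷5 = 5 each, +1 to first 0
Round 2: Cedarfen=19 Dunmere=15 Fernhollow=26 Greywater=20 Hollowpine=14 → close Fernhollow (overflow 16)
  26÷4 = 6 each, +1 to first 2
Round 3: Cedarfen=26 Dunmere=22 Greywater=26 Hollowpine=20 → close Cedarfen (overflow 21)
  26÷3 = 8 each, +1 to first 2
Round 4: Dunmere=31 Greywater=35 Hollowpine=28 → close Greywater (overflow 21)
  35÷2 = 17 each, +1 to first 1
Round 5: Dunmere=49 Hollowpine=45 → close Dunmere (overflow 37)
  49÷1 = 49 each, +1 to first 0

Closure order: Ashgrove, Fernhollow, Cedarfen, Greywater, Dunmere
Last habitat: Hollowpine with 94 animals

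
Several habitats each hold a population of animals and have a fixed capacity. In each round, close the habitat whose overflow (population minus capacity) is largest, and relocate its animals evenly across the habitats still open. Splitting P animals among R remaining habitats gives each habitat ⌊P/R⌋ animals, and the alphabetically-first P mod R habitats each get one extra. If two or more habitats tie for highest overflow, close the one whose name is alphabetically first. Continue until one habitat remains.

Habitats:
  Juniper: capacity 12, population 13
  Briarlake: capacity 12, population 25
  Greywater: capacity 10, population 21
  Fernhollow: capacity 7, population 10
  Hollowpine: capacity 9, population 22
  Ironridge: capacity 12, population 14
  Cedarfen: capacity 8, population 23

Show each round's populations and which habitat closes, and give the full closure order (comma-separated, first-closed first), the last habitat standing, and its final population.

Round 1: Briarlake=25 Cedarfen=23 Fernhollow=10 Greywater=21 Hollowpine=22 Ironridge=14 Juniper=13 → close Cedarfen (overflow 15)
  23÷6 = 3 each, +1 to first 5
Round 2: Briarlake=29 Fernhollow=14 Greywater=25 Hollowpine=26 Ironridge=18 Juniper=16 → close Briarlake (overflow 17)
  29÷5 = 5 each, +1 to first 4
Round 3: Fernhollow=20 Greywater=31 Hollowpine=32 Ironridge=24 Juniper=21 → close Hollowpine (overflow 23)
  32÷4 = 8 each, +1 to first 0
Round 4: Fernhollow=28 Greywater=39 Ironridge=32 Juniper=29 → close Greywater (overflow 29)
  39÷3 = 13 each, +1 to first 0
Round 5: Fernhollow=41 Ironridge=45 Juniper=42 → close Fernhollow (overflow 34)
  41÷2 = 20 each, +1 to first 1
Round 6: Ironridge=66 Juniper=62 → close Ironridge (overflow 54)
  66÷1 = 66 each, +1 to first 0

Closure order: Cedarfen, Briarlake, Hollowpine, Greywater, Fernhollow, Ironridge
Last habitat: Juniper with 128 animals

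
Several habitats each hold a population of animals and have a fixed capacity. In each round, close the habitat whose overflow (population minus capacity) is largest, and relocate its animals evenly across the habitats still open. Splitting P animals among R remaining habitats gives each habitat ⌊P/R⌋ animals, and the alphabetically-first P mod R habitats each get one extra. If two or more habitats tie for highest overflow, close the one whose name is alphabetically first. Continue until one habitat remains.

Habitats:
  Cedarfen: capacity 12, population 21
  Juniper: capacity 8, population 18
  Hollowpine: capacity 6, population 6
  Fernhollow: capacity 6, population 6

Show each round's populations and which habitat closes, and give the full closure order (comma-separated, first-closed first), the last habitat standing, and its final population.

Round 1: Cedarfen=21 Fernhollow=6 Hollowpine=6 Juniper=18 → close Juniper (overflow 10)
  18÷3 = 6 each, +1 to first 0
Round 2: Cedarfen=27 Fernhollow=12 Hollowpine=12 → close Cedarfen (overflow 15)
  27÷2 = 13 each, +1 to first 1
Round 3: Fernhollow=26 Hollowpine=25 → close Fernhollow (overflow 20)
  26÷1 = 26 each, +1 to first 0

Closure order: Juniper, Cedarfen, Fernhollow
Last habitat: Hollowpine with 51 animals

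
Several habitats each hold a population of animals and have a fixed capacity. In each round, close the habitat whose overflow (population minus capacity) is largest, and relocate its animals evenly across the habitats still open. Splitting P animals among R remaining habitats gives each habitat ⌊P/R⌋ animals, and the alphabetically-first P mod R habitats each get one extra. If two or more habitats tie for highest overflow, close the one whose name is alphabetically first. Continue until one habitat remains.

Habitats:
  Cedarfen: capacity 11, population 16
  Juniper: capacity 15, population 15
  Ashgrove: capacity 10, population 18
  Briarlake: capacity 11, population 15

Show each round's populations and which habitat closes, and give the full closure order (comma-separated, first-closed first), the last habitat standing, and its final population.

Round 1: Ashgrove=18 Briarlake=15 Cedarfen=16 Juniper=15 → close Ashgrove (overflow 8)
  18÷3 = 6 each, +1 to first 0
Round 2: Briarlake=21 Cedarfen=22 Juniper=21 → close Cedarfen (overflow 11)
  22÷2 = 11 each, +1 to first 0
Round 3: Briarlake=32 Juniper=32 → close Briarlake (overflow 21)
  32÷1 = 32 each, +1 to first 0

Closure order: Ashgrove, Cedarfen, Briarlake
Last habitat: Juniper with 64 animals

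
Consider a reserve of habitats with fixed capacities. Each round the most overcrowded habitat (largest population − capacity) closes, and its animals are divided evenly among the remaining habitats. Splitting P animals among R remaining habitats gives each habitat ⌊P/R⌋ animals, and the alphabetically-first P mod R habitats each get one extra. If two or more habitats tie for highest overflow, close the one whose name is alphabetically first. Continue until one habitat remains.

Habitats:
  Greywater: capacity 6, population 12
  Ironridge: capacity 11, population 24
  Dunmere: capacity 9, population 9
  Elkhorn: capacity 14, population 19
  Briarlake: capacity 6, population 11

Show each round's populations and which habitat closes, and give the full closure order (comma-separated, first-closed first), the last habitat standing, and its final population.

Closure order: Ironridge, Greywater, Briarlake, Elkhorn
Last habitat: Dunmere with 75 animals

Round 1: Briarlake=11 Dunmere=9 Elkhorn=19 Greywater=12 Ironridge=24 → close Ironridge (overflow 13)
  24÷4 = 6 each, +1 to first 0
Round 2: Briarlake=17 Dunmere=15 Elkhorn=25 Greywater=18 → close Greywater (overflow 12)
  18÷3 = 6 each, +1 to first 0
Round 3: Briarlake=23 Dunmere=21 Elkhorn=31 → close Briarlake (overflow 17)
  23÷2 = 11 each, +1 to first 1
Round 4: Dunmere=33 Elkhorn=42 → close Elkhorn (overflow 28)
  42÷1 = 42 each, +1 to first 0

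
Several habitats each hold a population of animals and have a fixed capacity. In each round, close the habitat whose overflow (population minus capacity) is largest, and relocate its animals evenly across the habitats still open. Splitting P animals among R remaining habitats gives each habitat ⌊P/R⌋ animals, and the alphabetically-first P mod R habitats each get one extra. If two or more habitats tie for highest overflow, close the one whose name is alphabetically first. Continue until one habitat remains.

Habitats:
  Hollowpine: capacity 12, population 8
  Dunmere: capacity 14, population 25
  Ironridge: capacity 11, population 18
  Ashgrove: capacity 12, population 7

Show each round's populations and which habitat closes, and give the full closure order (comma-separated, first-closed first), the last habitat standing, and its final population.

Round 1: Ashgrove=7 Dunmere=25 Hollowpine=8 Ironridge=18 → close Dunmere (overflow 11)
  25÷3 = 8 each, +1 to first 1
Round 2: Ashgrove=16 Hollowpine=16 Ironridge=26 → close Ironridge (overflow 15)
  26÷2 = 13 each, +1 to first 0
Round 3: Ashgrove=29 Hollowpine=29 → close Ashgrove (overflow 17)
  29÷1 = 29 each, +1 to first 0

Closure order: Dunmere, Ironridge, Ashgrove
Last habitat: Hollowpine with 58 animals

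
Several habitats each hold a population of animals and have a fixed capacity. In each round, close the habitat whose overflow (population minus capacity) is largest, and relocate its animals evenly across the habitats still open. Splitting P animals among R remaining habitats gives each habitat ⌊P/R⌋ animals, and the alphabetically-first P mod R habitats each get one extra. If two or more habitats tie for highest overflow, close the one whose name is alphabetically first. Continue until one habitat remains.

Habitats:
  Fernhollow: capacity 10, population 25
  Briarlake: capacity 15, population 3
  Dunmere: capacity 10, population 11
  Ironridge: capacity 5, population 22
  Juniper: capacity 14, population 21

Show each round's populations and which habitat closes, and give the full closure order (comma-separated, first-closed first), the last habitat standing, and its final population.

Round 1: Briarlake=3 Dunmere=11 Fernhollow=25 Ironridge=22 Juniper=21 → close Ironridge (overflow 17)
  22÷4 = 5 each, +1 to first 2
Round 2: Briarlake=9 Dunmere=17 Fernhollow=30 Juniper=26 → close Fernhollow (overflow 20)
  30÷3 = 10 each, +1 to first 0
Round 3: Briarlake=19 Dunmere=27 Juniper=36 → close Juniper (overflow 22)
  36÷2 = 18 each, +1 to first 0
Round 4: Briarlake=37 Dunmere=45 → close Dunmere (overflow 35)
  45÷1 = 45 each, +1 to first 0

Closure order: Ironridge, Fernhollow, Juniper, Dunmere
Last habitat: Briarlake with 82 animals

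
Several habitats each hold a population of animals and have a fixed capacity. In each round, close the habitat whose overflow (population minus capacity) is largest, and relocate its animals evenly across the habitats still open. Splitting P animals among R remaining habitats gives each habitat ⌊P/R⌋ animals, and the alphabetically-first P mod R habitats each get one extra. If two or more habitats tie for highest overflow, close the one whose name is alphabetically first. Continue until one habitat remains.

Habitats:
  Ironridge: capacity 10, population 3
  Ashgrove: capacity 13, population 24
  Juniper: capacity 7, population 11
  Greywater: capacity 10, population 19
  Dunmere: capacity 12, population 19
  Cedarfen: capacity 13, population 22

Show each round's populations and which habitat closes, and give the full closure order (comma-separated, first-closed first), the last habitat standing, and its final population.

Closure order: Ashgrove, Cedarfen, Greywater, Dunmere, Juniper
Last habitat: Ironridge with 98 animals

Round 1: Ashgrove=24 Cedarfen=22 Dunmere=19 Greywater=19 Ironridge=3 Juniper=11 → close Ashgrove (overflow 11)
  24÷5 = 4 each, +1 to first 4
Round 2: Cedarfen=27 Dunmere=24 Greywater=24 Ironridge=8 Juniper=15 → close Cedarfen (overflow 14)
  27÷4 = 6 each, +1 to first 3
Round 3: Dunmere=31 Greywater=31 Ironridge=15 Juniper=21 → close Greywater (overflow 21)
  31÷3 = 10 each, +1 to first 1
Round 4: Dunmere=42 Ironridge=25 Juniper=31 → close Dunmere (overflow 30)
  42÷2 = 21 each, +1 to first 0
Round 5: Ironridge=46 Juniper=52 → close Juniper (overflow 45)
  52÷1 = 52 each, +1 to first 0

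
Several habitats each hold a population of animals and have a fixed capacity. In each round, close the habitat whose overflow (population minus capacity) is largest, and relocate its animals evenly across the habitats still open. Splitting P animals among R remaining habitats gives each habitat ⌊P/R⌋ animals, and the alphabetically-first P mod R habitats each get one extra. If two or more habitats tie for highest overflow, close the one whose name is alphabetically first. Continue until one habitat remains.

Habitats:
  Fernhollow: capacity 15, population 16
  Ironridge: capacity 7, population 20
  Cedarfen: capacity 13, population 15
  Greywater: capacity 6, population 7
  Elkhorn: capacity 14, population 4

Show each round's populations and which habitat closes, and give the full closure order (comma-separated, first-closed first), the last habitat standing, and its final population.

Round 1: Cedarfen=15 Elkhorn=4 Fernhollow=16 Greywater=7 Ironridge=20 → close Ironridge (overflow 13)
  20÷4 = 5 each, +1 to first 0
Round 2: Cedarfen=20 Elkhorn=9 Fernhollow=21 Greywater=12 → close Cedarfen (overflow 7)
  20÷3 = 6 each, +1 to first 2
Round 3: Elkhorn=16 Fernhollow=28 Greywater=18 → close Fernhollow (overflow 13)
  28÷2 = 14 each, +1 to first 0
Round 4: Elkhorn=30 Greywater=32 → close Greywater (overflow 26)
  32÷1 = 32 each, +1 to first 0

Closure order: Ironridge, Cedarfen, Fernhollow, Greywater
Last habitat: Elkhorn with 62 animals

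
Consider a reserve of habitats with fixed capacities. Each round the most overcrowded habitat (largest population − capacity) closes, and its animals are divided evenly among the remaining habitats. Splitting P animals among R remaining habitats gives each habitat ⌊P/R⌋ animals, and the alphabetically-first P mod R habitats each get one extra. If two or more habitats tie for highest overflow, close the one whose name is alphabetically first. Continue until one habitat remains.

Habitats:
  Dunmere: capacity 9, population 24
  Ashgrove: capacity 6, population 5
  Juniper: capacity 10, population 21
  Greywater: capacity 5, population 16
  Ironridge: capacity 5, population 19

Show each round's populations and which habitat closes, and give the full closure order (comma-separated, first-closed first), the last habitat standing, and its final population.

Round 1: Ashgrove=5 Dunmere=24 Greywater=16 Ironridge=19 Juniper=21 → close Dunmere (overflow 15)
  24÷4 = 6 each, +1 to first 0
Round 2: Ashgrove=11 Greywater=22 Ironridge=25 Juniper=27 → close Ironridge (overflow 20)
  25÷3 = 8 each, +1 to first 1
Round 3: Ashgrove=20 Greywater=30 Juniper=35 → close Greywater (overflow 25)
  30÷2 = 15 each, +1 to first 0
Round 4: Ashgrove=35 Juniper=50 → close Juniper (overflow 40)
  50÷1 = 50 each, +1 to first 0

Closure order: Dunmere, Ironridge, Greywater, Juniper
Last habitat: Ashgrove with 85 animals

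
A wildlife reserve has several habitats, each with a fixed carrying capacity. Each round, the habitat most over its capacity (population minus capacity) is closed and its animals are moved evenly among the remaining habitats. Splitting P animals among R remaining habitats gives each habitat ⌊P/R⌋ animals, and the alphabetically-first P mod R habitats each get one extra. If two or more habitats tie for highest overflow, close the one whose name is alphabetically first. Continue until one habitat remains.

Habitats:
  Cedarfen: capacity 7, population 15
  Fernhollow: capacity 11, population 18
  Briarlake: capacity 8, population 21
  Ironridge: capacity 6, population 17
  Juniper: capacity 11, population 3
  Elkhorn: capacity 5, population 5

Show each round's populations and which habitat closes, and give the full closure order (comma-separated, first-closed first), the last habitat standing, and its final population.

Round 1: Briarlake=21 Cedarfen=15 Elkhorn=5 Fernhollow=18 Ironridge=17 Juniper=3 → close Briarlake (overflow 13)
  21÷5 = 4 each, +1 to first 1
Round 2: Cedarfen=20 Elkhorn=9 Fernhollow=22 Ironridge=21 Juniper=7 → close Ironridge (overflow 15)
  21÷4 = 5 each, +1 to first 1
Round 3: Cedarfen=26 Elkhorn=14 Fernhollow=27 Juniper=12 → close Cedarfen (overflow 19)
  26÷3 = 8 each, +1 to first 2
Round 4: Elkhorn=23 Fernhollow=36 Juniper=20 → close Fernhollow (overflow 25)
  36÷2 = 18 each, +1 to first 0
Round 5: Elkhorn=41 Juniper=38 → close Elkhorn (overflow 36)
  41÷1 = 41 each, +1 to first 0

Closure order: Briarlake, Ironridge, Cedarfen, Fernhollow, Elkhorn
Last habitat: Juniper with 79 animals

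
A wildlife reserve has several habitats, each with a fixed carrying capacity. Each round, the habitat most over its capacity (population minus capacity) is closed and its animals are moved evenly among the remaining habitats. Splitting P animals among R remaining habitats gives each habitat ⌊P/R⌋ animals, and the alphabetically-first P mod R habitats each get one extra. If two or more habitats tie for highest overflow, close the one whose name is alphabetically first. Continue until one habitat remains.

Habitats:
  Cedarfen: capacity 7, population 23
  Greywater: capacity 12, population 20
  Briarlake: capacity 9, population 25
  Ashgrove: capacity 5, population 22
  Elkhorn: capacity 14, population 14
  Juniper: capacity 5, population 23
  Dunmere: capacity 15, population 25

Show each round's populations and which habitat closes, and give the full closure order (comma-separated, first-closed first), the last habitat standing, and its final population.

Round 1: Ashgrove=22 Briarlake=25 Cedarfen=23 Dunmere=25 Elkhorn=14 Greywater=20 Juniper=23 → close Juniper (overflow 18)
  23÷6 = 3 each, +1 to first 5
Round 2: Ashgrove=26 Briarlake=29 Cedarfen=27 Dunmere=29 Elkhorn=18 Greywater=23 → close Ashgrove (overflow 21)
  26÷5 = 5 each, +1 to first 1
Round 3: Briarlake=35 Cedarfen=32 Dunmere=34 Elkhorn=23 Greywater=28 → close Briarlake (overflow 26)
  35÷4 = 8 each, +1 to first 3
Round 4: Cedarfen=41 Dunmere=43 Elkhorn=32 Greywater=36 → close Cedarfen (overflow 34)
  41÷3 = 13 each, +1 to first 2
Round 5: Dunmere=57 Elkhorn=46 Greywater=49 → close Dunmere (overflow 42)
  57÷2 = 28 each, +1 to first 1
Round 6: Elkhorn=75 Greywater=77 → close Greywater (overflow 65)
  77÷1 = 77 each, +1 to first 0

Closure order: Juniper, Ashgrove, Briarlake, Cedarfen, Dunmere, Greywater
Last habitat: Elkhorn with 152 animals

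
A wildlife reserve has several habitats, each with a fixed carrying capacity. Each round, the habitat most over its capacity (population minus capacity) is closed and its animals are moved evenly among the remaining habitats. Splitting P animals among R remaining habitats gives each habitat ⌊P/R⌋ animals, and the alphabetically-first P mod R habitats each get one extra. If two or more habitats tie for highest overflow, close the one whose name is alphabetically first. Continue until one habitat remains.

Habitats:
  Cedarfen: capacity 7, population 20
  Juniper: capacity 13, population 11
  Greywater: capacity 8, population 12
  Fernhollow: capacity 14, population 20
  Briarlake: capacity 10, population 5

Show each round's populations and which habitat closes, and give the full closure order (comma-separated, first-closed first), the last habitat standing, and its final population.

Closure order: Cedarfen, Fernhollow, Greywater, Juniper
Last habitat: Briarlake with 68 animals

Round 1: Briarlake=5 Cedarfen=20 Fernhollow=20 Greywater=12 Juniper=11 → close Cedarfen (overflow 13)
  20÷4 = 5 each, +1 to first 0
Round 2: Briarlake=10 Fernhollow=25 Greywater=17 Juniper=16 → close Fernhollow (overflow 11)
  25÷3 = 8 each, +1 to first 1
Round 3: Briarlake=19 Greywater=25 Juniper=24 → close Greywater (overflow 17)
  25÷2 = 12 each, +1 to first 1
Round 4: Briarlake=32 Juniper=36 → close Juniper (overflow 23)
  36÷1 = 36 each, +1 to first 0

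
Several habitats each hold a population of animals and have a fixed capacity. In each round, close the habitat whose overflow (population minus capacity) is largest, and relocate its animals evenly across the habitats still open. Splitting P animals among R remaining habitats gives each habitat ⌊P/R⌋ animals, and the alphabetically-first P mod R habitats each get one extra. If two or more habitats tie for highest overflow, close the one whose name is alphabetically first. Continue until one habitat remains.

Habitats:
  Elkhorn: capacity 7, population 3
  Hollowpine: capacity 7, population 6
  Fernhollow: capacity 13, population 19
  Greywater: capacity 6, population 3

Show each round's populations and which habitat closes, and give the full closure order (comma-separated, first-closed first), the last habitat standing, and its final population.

Closure order: Fernhollow, Hollowpine, Elkhorn
Last habitat: Greywater with 31 animals

Round 1: Elkhorn=3 Fernhollow=19 Greywater=3 Hollowpine=6 → close Fernhollow (overflow 6)
  19÷3 = 6 each, +1 to first 1
Round 2: Elkhorn=10 Greywater=9 Hollowpine=12 → close Hollowpine (overflow 5)
  12÷2 = 6 each, +1 to first 0
Round 3: Elkhorn=16 Greywater=15 → close Elkhorn (overflow 9)
  16÷1 = 16 each, +1 to first 0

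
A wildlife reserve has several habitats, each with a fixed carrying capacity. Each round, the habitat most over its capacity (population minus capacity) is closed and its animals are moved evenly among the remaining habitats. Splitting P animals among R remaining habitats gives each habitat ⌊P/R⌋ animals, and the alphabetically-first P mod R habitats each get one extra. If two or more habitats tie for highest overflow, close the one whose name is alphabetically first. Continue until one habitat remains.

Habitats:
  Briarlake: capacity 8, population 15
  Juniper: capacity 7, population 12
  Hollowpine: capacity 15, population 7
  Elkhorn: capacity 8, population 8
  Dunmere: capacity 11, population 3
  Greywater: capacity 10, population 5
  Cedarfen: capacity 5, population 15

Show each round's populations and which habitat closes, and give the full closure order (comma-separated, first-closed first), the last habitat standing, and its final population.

Round 1: Briarlake=15 Cedarfen=15 Dunmere=3 Elkhorn=8 Greywater=5 Hollowpine=7 Juniper=12 → close Cedarfen (overflow 10)
  15÷6 = 2 each, +1 to first 3
Round 2: Briarlake=18 Dunmere=6 Elkhorn=11 Greywater=7 Hollowpine=9 Juniper=14 → close Briarlake (overflow 10)
  18÷5 = 3 each, +1 to first 3
Round 3: Dunmere=10 Elkhorn=15 Greywater=11 Hollowpine=12 Juniper=17 → close Juniper (overflow 10)
  17÷4 = 4 each, +1 to first 1
Round 4: Dunmere=15 Elkhorn=19 Greywater=15 Hollowpine=16 → close Elkhorn (overflow 11)
  19÷3 = 6 each, +1 to first 1
Round 5: Dunmere=22 Greywater=21 Hollowpine=22 → close Dunmere (overflow 11)
  22÷2 = 11 each, +1 to first 0
Round 6: Greywater=32 Hollowpine=33 → close Greywater (overflow 22)
  32÷1 = 32 each, +1 to first 0

Closure order: Cedarfen, Briarlake, Juniper, Elkhorn, Dunmere, Greywater
Last habitat: Hollowpine with 65 animals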